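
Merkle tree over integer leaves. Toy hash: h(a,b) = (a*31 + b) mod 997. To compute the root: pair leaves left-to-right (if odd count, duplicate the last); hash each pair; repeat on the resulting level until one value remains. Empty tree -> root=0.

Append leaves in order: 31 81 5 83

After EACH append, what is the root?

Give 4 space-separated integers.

After append 31 (leaves=[31]):
  L0: [31]
  root=31
After append 81 (leaves=[31, 81]):
  L0: [31, 81]
  L1: h(31,81)=(31*31+81)%997=45 -> [45]
  root=45
After append 5 (leaves=[31, 81, 5]):
  L0: [31, 81, 5]
  L1: h(31,81)=(31*31+81)%997=45 h(5,5)=(5*31+5)%997=160 -> [45, 160]
  L2: h(45,160)=(45*31+160)%997=558 -> [558]
  root=558
After append 83 (leaves=[31, 81, 5, 83]):
  L0: [31, 81, 5, 83]
  L1: h(31,81)=(31*31+81)%997=45 h(5,83)=(5*31+83)%997=238 -> [45, 238]
  L2: h(45,238)=(45*31+238)%997=636 -> [636]
  root=636

Answer: 31 45 558 636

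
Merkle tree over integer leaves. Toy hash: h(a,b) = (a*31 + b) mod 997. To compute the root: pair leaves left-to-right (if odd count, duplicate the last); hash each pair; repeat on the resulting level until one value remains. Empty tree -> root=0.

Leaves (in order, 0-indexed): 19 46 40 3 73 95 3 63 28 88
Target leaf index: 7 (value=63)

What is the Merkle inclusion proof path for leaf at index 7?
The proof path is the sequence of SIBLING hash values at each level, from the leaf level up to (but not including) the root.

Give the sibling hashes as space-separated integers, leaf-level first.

L0 (leaves): [19, 46, 40, 3, 73, 95, 3, 63, 28, 88], target index=7
L1: h(19,46)=(19*31+46)%997=635 [pair 0] h(40,3)=(40*31+3)%997=246 [pair 1] h(73,95)=(73*31+95)%997=364 [pair 2] h(3,63)=(3*31+63)%997=156 [pair 3] h(28,88)=(28*31+88)%997=956 [pair 4] -> [635, 246, 364, 156, 956]
  Sibling for proof at L0: 3
L2: h(635,246)=(635*31+246)%997=988 [pair 0] h(364,156)=(364*31+156)%997=473 [pair 1] h(956,956)=(956*31+956)%997=682 [pair 2] -> [988, 473, 682]
  Sibling for proof at L1: 364
L3: h(988,473)=(988*31+473)%997=194 [pair 0] h(682,682)=(682*31+682)%997=887 [pair 1] -> [194, 887]
  Sibling for proof at L2: 988
L4: h(194,887)=(194*31+887)%997=919 [pair 0] -> [919]
  Sibling for proof at L3: 887
Root: 919
Proof path (sibling hashes from leaf to root): [3, 364, 988, 887]

Answer: 3 364 988 887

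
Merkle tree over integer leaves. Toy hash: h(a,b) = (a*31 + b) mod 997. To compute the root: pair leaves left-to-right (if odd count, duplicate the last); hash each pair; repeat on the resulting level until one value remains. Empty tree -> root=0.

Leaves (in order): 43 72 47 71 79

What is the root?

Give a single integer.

Answer: 915

Derivation:
L0: [43, 72, 47, 71, 79]
L1: h(43,72)=(43*31+72)%997=408 h(47,71)=(47*31+71)%997=531 h(79,79)=(79*31+79)%997=534 -> [408, 531, 534]
L2: h(408,531)=(408*31+531)%997=218 h(534,534)=(534*31+534)%997=139 -> [218, 139]
L3: h(218,139)=(218*31+139)%997=915 -> [915]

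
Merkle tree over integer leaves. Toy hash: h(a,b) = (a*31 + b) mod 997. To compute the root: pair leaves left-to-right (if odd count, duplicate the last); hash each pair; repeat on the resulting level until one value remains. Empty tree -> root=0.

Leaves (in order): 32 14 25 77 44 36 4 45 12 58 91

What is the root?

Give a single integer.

L0: [32, 14, 25, 77, 44, 36, 4, 45, 12, 58, 91]
L1: h(32,14)=(32*31+14)%997=9 h(25,77)=(25*31+77)%997=852 h(44,36)=(44*31+36)%997=403 h(4,45)=(4*31+45)%997=169 h(12,58)=(12*31+58)%997=430 h(91,91)=(91*31+91)%997=918 -> [9, 852, 403, 169, 430, 918]
L2: h(9,852)=(9*31+852)%997=134 h(403,169)=(403*31+169)%997=698 h(430,918)=(430*31+918)%997=290 -> [134, 698, 290]
L3: h(134,698)=(134*31+698)%997=864 h(290,290)=(290*31+290)%997=307 -> [864, 307]
L4: h(864,307)=(864*31+307)%997=172 -> [172]

Answer: 172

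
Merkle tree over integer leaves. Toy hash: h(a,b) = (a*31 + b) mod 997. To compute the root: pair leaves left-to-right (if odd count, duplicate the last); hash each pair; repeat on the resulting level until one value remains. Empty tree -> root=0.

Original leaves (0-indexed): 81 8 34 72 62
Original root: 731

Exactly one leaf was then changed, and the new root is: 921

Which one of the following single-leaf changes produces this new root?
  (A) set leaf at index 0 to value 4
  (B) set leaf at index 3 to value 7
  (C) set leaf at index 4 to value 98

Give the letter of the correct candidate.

Answer: A

Derivation:
Original leaves: [81, 8, 34, 72, 62]
Target new root: 921
Try each candidate change and compute the resulting root:
Candidate A: set leaf[0] = 4 -> leaves = [4, 8, 34, 72, 62]
  L0: [4, 8, 34, 72, 62]
  L1: h(4,8)=(4*31+8)%997=132 h(34,72)=(34*31+72)%997=129 h(62,62)=(62*31+62)%997=987 -> [132, 129, 987]
  L2: h(132,129)=(132*31+129)%997=233 h(987,987)=(987*31+987)%997=677 -> [233, 677]
  L3: h(233,677)=(233*31+677)%997=921 -> [921]
  root = 921 == target 921  ** MATCH **
Candidate B: set leaf[3] = 7 -> leaves = [81, 8, 34, 7, 62]
  L0: [81, 8, 34, 7, 62]
  L1: h(81,8)=(81*31+8)%997=525 h(34,7)=(34*31+7)%997=64 h(62,62)=(62*31+62)%997=987 -> [525, 64, 987]
  L2: h(525,64)=(525*31+64)%997=387 h(987,987)=(987*31+987)%997=677 -> [387, 677]
  L3: h(387,677)=(387*31+677)%997=710 -> [710]
  root = 710 != target 921
Candidate C: set leaf[4] = 98 -> leaves = [81, 8, 34, 72, 98]
  L0: [81, 8, 34, 72, 98]
  L1: h(81,8)=(81*31+8)%997=525 h(34,72)=(34*31+72)%997=129 h(98,98)=(98*31+98)%997=145 -> [525, 129, 145]
  L2: h(525,129)=(525*31+129)%997=452 h(145,145)=(145*31+145)%997=652 -> [452, 652]
  L3: h(452,652)=(452*31+652)%997=706 -> [706]
  root = 706 != target 921
Candidate A produces the target root.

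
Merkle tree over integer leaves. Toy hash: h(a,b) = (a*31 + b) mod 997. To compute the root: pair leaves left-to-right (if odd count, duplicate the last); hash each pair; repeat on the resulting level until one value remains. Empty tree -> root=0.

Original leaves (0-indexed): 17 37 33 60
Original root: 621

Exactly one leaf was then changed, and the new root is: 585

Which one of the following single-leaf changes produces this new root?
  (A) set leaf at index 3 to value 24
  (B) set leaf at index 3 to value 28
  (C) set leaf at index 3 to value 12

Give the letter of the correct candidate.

Original leaves: [17, 37, 33, 60]
Target new root: 585
Try each candidate change and compute the resulting root:
Candidate A: set leaf[3] = 24 -> leaves = [17, 37, 33, 24]
  L0: [17, 37, 33, 24]
  L1: h(17,37)=(17*31+37)%997=564 h(33,24)=(33*31+24)%997=50 -> [564, 50]
  L2: h(564,50)=(564*31+50)%997=585 -> [585]
  root = 585 == target 585  ** MATCH **
Candidate B: set leaf[3] = 28 -> leaves = [17, 37, 33, 28]
  L0: [17, 37, 33, 28]
  L1: h(17,37)=(17*31+37)%997=564 h(33,28)=(33*31+28)%997=54 -> [564, 54]
  L2: h(564,54)=(564*31+54)%997=589 -> [589]
  root = 589 != target 585
Candidate C: set leaf[3] = 12 -> leaves = [17, 37, 33, 12]
  L0: [17, 37, 33, 12]
  L1: h(17,37)=(17*31+37)%997=564 h(33,12)=(33*31+12)%997=38 -> [564, 38]
  L2: h(564,38)=(564*31+38)%997=573 -> [573]
  root = 573 != target 585
Candidate A produces the target root.

Answer: A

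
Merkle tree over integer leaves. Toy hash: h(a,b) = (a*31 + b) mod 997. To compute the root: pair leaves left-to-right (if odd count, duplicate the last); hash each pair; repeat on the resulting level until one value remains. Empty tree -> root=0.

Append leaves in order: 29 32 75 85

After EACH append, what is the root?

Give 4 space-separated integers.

Answer: 29 931 354 364

Derivation:
After append 29 (leaves=[29]):
  L0: [29]
  root=29
After append 32 (leaves=[29, 32]):
  L0: [29, 32]
  L1: h(29,32)=(29*31+32)%997=931 -> [931]
  root=931
After append 75 (leaves=[29, 32, 75]):
  L0: [29, 32, 75]
  L1: h(29,32)=(29*31+32)%997=931 h(75,75)=(75*31+75)%997=406 -> [931, 406]
  L2: h(931,406)=(931*31+406)%997=354 -> [354]
  root=354
After append 85 (leaves=[29, 32, 75, 85]):
  L0: [29, 32, 75, 85]
  L1: h(29,32)=(29*31+32)%997=931 h(75,85)=(75*31+85)%997=416 -> [931, 416]
  L2: h(931,416)=(931*31+416)%997=364 -> [364]
  root=364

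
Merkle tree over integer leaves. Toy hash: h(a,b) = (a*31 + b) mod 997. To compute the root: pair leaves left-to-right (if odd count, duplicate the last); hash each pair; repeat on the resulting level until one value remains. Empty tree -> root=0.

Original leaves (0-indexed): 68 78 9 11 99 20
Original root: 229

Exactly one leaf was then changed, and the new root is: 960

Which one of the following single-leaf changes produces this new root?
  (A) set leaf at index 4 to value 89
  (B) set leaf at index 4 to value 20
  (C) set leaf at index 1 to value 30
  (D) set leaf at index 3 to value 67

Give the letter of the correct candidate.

Original leaves: [68, 78, 9, 11, 99, 20]
Target new root: 960
Try each candidate change and compute the resulting root:
Candidate A: set leaf[4] = 89 -> leaves = [68, 78, 9, 11, 89, 20]
  L0: [68, 78, 9, 11, 89, 20]
  L1: h(68,78)=(68*31+78)%997=192 h(9,11)=(9*31+11)%997=290 h(89,20)=(89*31+20)%997=785 -> [192, 290, 785]
  L2: h(192,290)=(192*31+290)%997=260 h(785,785)=(785*31+785)%997=195 -> [260, 195]
  L3: h(260,195)=(260*31+195)%997=279 -> [279]
  root = 279 != target 960
Candidate B: set leaf[4] = 20 -> leaves = [68, 78, 9, 11, 20, 20]
  L0: [68, 78, 9, 11, 20, 20]
  L1: h(68,78)=(68*31+78)%997=192 h(9,11)=(9*31+11)%997=290 h(20,20)=(20*31+20)%997=640 -> [192, 290, 640]
  L2: h(192,290)=(192*31+290)%997=260 h(640,640)=(640*31+640)%997=540 -> [260, 540]
  L3: h(260,540)=(260*31+540)%997=624 -> [624]
  root = 624 != target 960
Candidate C: set leaf[1] = 30 -> leaves = [68, 30, 9, 11, 99, 20]
  L0: [68, 30, 9, 11, 99, 20]
  L1: h(68,30)=(68*31+30)%997=144 h(9,11)=(9*31+11)%997=290 h(99,20)=(99*31+20)%997=98 -> [144, 290, 98]
  L2: h(144,290)=(144*31+290)%997=766 h(98,98)=(98*31+98)%997=145 -> [766, 145]
  L3: h(766,145)=(766*31+145)%997=960 -> [960]
  root = 960 == target 960  ** MATCH **
Candidate D: set leaf[3] = 67 -> leaves = [68, 78, 9, 67, 99, 20]
  L0: [68, 78, 9, 67, 99, 20]
  L1: h(68,78)=(68*31+78)%997=192 h(9,67)=(9*31+67)%997=346 h(99,20)=(99*31+20)%997=98 -> [192, 346, 98]
  L2: h(192,346)=(192*31+346)%997=316 h(98,98)=(98*31+98)%997=145 -> [316, 145]
  L3: h(316,145)=(316*31+145)%997=968 -> [968]
  root = 968 != target 960
Candidate C produces the target root.

Answer: C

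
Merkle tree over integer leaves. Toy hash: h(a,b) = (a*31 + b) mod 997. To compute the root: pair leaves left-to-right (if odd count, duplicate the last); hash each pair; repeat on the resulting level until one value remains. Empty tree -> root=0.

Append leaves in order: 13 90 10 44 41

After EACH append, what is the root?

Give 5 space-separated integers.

Answer: 13 493 648 682 315

Derivation:
After append 13 (leaves=[13]):
  L0: [13]
  root=13
After append 90 (leaves=[13, 90]):
  L0: [13, 90]
  L1: h(13,90)=(13*31+90)%997=493 -> [493]
  root=493
After append 10 (leaves=[13, 90, 10]):
  L0: [13, 90, 10]
  L1: h(13,90)=(13*31+90)%997=493 h(10,10)=(10*31+10)%997=320 -> [493, 320]
  L2: h(493,320)=(493*31+320)%997=648 -> [648]
  root=648
After append 44 (leaves=[13, 90, 10, 44]):
  L0: [13, 90, 10, 44]
  L1: h(13,90)=(13*31+90)%997=493 h(10,44)=(10*31+44)%997=354 -> [493, 354]
  L2: h(493,354)=(493*31+354)%997=682 -> [682]
  root=682
After append 41 (leaves=[13, 90, 10, 44, 41]):
  L0: [13, 90, 10, 44, 41]
  L1: h(13,90)=(13*31+90)%997=493 h(10,44)=(10*31+44)%997=354 h(41,41)=(41*31+41)%997=315 -> [493, 354, 315]
  L2: h(493,354)=(493*31+354)%997=682 h(315,315)=(315*31+315)%997=110 -> [682, 110]
  L3: h(682,110)=(682*31+110)%997=315 -> [315]
  root=315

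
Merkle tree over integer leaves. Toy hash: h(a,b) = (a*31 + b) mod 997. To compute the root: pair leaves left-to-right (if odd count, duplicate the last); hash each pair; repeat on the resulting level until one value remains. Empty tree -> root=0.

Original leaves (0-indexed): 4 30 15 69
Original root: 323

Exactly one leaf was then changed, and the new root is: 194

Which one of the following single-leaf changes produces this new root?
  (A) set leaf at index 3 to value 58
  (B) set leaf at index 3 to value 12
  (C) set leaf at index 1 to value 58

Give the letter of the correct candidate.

Answer: C

Derivation:
Original leaves: [4, 30, 15, 69]
Target new root: 194
Try each candidate change and compute the resulting root:
Candidate A: set leaf[3] = 58 -> leaves = [4, 30, 15, 58]
  L0: [4, 30, 15, 58]
  L1: h(4,30)=(4*31+30)%997=154 h(15,58)=(15*31+58)%997=523 -> [154, 523]
  L2: h(154,523)=(154*31+523)%997=312 -> [312]
  root = 312 != target 194
Candidate B: set leaf[3] = 12 -> leaves = [4, 30, 15, 12]
  L0: [4, 30, 15, 12]
  L1: h(4,30)=(4*31+30)%997=154 h(15,12)=(15*31+12)%997=477 -> [154, 477]
  L2: h(154,477)=(154*31+477)%997=266 -> [266]
  root = 266 != target 194
Candidate C: set leaf[1] = 58 -> leaves = [4, 58, 15, 69]
  L0: [4, 58, 15, 69]
  L1: h(4,58)=(4*31+58)%997=182 h(15,69)=(15*31+69)%997=534 -> [182, 534]
  L2: h(182,534)=(182*31+534)%997=194 -> [194]
  root = 194 == target 194  ** MATCH **
Candidate C produces the target root.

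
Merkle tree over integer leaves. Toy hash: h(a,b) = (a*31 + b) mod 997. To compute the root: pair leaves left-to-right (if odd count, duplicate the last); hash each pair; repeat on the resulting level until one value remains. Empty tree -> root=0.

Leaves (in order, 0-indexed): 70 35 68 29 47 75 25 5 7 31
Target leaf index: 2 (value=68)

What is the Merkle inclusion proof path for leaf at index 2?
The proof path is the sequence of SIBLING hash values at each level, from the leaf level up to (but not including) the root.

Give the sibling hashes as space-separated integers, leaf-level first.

L0 (leaves): [70, 35, 68, 29, 47, 75, 25, 5, 7, 31], target index=2
L1: h(70,35)=(70*31+35)%997=211 [pair 0] h(68,29)=(68*31+29)%997=143 [pair 1] h(47,75)=(47*31+75)%997=535 [pair 2] h(25,5)=(25*31+5)%997=780 [pair 3] h(7,31)=(7*31+31)%997=248 [pair 4] -> [211, 143, 535, 780, 248]
  Sibling for proof at L0: 29
L2: h(211,143)=(211*31+143)%997=702 [pair 0] h(535,780)=(535*31+780)%997=416 [pair 1] h(248,248)=(248*31+248)%997=957 [pair 2] -> [702, 416, 957]
  Sibling for proof at L1: 211
L3: h(702,416)=(702*31+416)%997=244 [pair 0] h(957,957)=(957*31+957)%997=714 [pair 1] -> [244, 714]
  Sibling for proof at L2: 416
L4: h(244,714)=(244*31+714)%997=302 [pair 0] -> [302]
  Sibling for proof at L3: 714
Root: 302
Proof path (sibling hashes from leaf to root): [29, 211, 416, 714]

Answer: 29 211 416 714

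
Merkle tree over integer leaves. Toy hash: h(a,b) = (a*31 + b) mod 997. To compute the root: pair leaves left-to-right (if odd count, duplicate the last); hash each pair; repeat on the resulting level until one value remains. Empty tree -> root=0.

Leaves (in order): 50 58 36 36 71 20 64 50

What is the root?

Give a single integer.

Answer: 853

Derivation:
L0: [50, 58, 36, 36, 71, 20, 64, 50]
L1: h(50,58)=(50*31+58)%997=611 h(36,36)=(36*31+36)%997=155 h(71,20)=(71*31+20)%997=227 h(64,50)=(64*31+50)%997=40 -> [611, 155, 227, 40]
L2: h(611,155)=(611*31+155)%997=153 h(227,40)=(227*31+40)%997=98 -> [153, 98]
L3: h(153,98)=(153*31+98)%997=853 -> [853]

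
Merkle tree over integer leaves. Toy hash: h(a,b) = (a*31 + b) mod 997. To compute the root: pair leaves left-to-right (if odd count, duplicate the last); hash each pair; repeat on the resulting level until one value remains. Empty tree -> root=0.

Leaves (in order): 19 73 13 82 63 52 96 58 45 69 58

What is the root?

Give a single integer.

Answer: 639

Derivation:
L0: [19, 73, 13, 82, 63, 52, 96, 58, 45, 69, 58]
L1: h(19,73)=(19*31+73)%997=662 h(13,82)=(13*31+82)%997=485 h(63,52)=(63*31+52)%997=11 h(96,58)=(96*31+58)%997=43 h(45,69)=(45*31+69)%997=467 h(58,58)=(58*31+58)%997=859 -> [662, 485, 11, 43, 467, 859]
L2: h(662,485)=(662*31+485)%997=70 h(11,43)=(11*31+43)%997=384 h(467,859)=(467*31+859)%997=381 -> [70, 384, 381]
L3: h(70,384)=(70*31+384)%997=560 h(381,381)=(381*31+381)%997=228 -> [560, 228]
L4: h(560,228)=(560*31+228)%997=639 -> [639]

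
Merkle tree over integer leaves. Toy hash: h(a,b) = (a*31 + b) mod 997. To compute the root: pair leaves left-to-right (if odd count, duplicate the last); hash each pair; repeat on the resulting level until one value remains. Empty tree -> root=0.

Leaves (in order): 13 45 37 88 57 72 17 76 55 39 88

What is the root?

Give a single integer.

L0: [13, 45, 37, 88, 57, 72, 17, 76, 55, 39, 88]
L1: h(13,45)=(13*31+45)%997=448 h(37,88)=(37*31+88)%997=238 h(57,72)=(57*31+72)%997=842 h(17,76)=(17*31+76)%997=603 h(55,39)=(55*31+39)%997=747 h(88,88)=(88*31+88)%997=822 -> [448, 238, 842, 603, 747, 822]
L2: h(448,238)=(448*31+238)%997=168 h(842,603)=(842*31+603)%997=783 h(747,822)=(747*31+822)%997=51 -> [168, 783, 51]
L3: h(168,783)=(168*31+783)%997=9 h(51,51)=(51*31+51)%997=635 -> [9, 635]
L4: h(9,635)=(9*31+635)%997=914 -> [914]

Answer: 914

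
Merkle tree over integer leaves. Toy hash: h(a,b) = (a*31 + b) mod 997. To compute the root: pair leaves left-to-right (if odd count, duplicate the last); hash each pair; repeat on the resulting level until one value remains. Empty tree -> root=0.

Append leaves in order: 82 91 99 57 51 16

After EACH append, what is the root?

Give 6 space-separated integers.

Answer: 82 639 46 4 504 381

Derivation:
After append 82 (leaves=[82]):
  L0: [82]
  root=82
After append 91 (leaves=[82, 91]):
  L0: [82, 91]
  L1: h(82,91)=(82*31+91)%997=639 -> [639]
  root=639
After append 99 (leaves=[82, 91, 99]):
  L0: [82, 91, 99]
  L1: h(82,91)=(82*31+91)%997=639 h(99,99)=(99*31+99)%997=177 -> [639, 177]
  L2: h(639,177)=(639*31+177)%997=46 -> [46]
  root=46
After append 57 (leaves=[82, 91, 99, 57]):
  L0: [82, 91, 99, 57]
  L1: h(82,91)=(82*31+91)%997=639 h(99,57)=(99*31+57)%997=135 -> [639, 135]
  L2: h(639,135)=(639*31+135)%997=4 -> [4]
  root=4
After append 51 (leaves=[82, 91, 99, 57, 51]):
  L0: [82, 91, 99, 57, 51]
  L1: h(82,91)=(82*31+91)%997=639 h(99,57)=(99*31+57)%997=135 h(51,51)=(51*31+51)%997=635 -> [639, 135, 635]
  L2: h(639,135)=(639*31+135)%997=4 h(635,635)=(635*31+635)%997=380 -> [4, 380]
  L3: h(4,380)=(4*31+380)%997=504 -> [504]
  root=504
After append 16 (leaves=[82, 91, 99, 57, 51, 16]):
  L0: [82, 91, 99, 57, 51, 16]
  L1: h(82,91)=(82*31+91)%997=639 h(99,57)=(99*31+57)%997=135 h(51,16)=(51*31+16)%997=600 -> [639, 135, 600]
  L2: h(639,135)=(639*31+135)%997=4 h(600,600)=(600*31+600)%997=257 -> [4, 257]
  L3: h(4,257)=(4*31+257)%997=381 -> [381]
  root=381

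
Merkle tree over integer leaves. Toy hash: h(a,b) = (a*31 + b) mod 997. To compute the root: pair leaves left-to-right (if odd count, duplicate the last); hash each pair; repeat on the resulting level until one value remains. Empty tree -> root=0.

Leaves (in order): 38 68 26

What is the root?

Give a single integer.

Answer: 575

Derivation:
L0: [38, 68, 26]
L1: h(38,68)=(38*31+68)%997=249 h(26,26)=(26*31+26)%997=832 -> [249, 832]
L2: h(249,832)=(249*31+832)%997=575 -> [575]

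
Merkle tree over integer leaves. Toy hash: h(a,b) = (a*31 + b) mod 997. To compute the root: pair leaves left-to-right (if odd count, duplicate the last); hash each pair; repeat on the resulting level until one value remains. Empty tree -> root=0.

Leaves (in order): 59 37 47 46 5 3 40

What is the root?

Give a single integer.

L0: [59, 37, 47, 46, 5, 3, 40]
L1: h(59,37)=(59*31+37)%997=869 h(47,46)=(47*31+46)%997=506 h(5,3)=(5*31+3)%997=158 h(40,40)=(40*31+40)%997=283 -> [869, 506, 158, 283]
L2: h(869,506)=(869*31+506)%997=526 h(158,283)=(158*31+283)%997=196 -> [526, 196]
L3: h(526,196)=(526*31+196)%997=550 -> [550]

Answer: 550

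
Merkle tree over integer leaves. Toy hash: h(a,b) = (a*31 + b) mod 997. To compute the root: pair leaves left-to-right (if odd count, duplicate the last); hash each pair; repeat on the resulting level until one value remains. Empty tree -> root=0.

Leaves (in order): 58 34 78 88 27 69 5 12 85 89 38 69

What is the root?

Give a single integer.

L0: [58, 34, 78, 88, 27, 69, 5, 12, 85, 89, 38, 69]
L1: h(58,34)=(58*31+34)%997=835 h(78,88)=(78*31+88)%997=512 h(27,69)=(27*31+69)%997=906 h(5,12)=(5*31+12)%997=167 h(85,89)=(85*31+89)%997=730 h(38,69)=(38*31+69)%997=250 -> [835, 512, 906, 167, 730, 250]
L2: h(835,512)=(835*31+512)%997=475 h(906,167)=(906*31+167)%997=337 h(730,250)=(730*31+250)%997=946 -> [475, 337, 946]
L3: h(475,337)=(475*31+337)%997=107 h(946,946)=(946*31+946)%997=362 -> [107, 362]
L4: h(107,362)=(107*31+362)%997=688 -> [688]

Answer: 688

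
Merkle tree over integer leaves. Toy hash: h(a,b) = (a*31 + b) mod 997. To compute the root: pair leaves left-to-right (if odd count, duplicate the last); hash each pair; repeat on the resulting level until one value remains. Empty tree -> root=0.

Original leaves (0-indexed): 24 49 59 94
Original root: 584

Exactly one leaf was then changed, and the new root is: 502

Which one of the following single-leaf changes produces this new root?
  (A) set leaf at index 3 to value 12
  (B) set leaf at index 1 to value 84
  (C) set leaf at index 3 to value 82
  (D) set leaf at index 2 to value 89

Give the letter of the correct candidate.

Original leaves: [24, 49, 59, 94]
Target new root: 502
Try each candidate change and compute the resulting root:
Candidate A: set leaf[3] = 12 -> leaves = [24, 49, 59, 12]
  L0: [24, 49, 59, 12]
  L1: h(24,49)=(24*31+49)%997=793 h(59,12)=(59*31+12)%997=844 -> [793, 844]
  L2: h(793,844)=(793*31+844)%997=502 -> [502]
  root = 502 == target 502  ** MATCH **
Candidate B: set leaf[1] = 84 -> leaves = [24, 84, 59, 94]
  L0: [24, 84, 59, 94]
  L1: h(24,84)=(24*31+84)%997=828 h(59,94)=(59*31+94)%997=926 -> [828, 926]
  L2: h(828,926)=(828*31+926)%997=672 -> [672]
  root = 672 != target 502
Candidate C: set leaf[3] = 82 -> leaves = [24, 49, 59, 82]
  L0: [24, 49, 59, 82]
  L1: h(24,49)=(24*31+49)%997=793 h(59,82)=(59*31+82)%997=914 -> [793, 914]
  L2: h(793,914)=(793*31+914)%997=572 -> [572]
  root = 572 != target 502
Candidate D: set leaf[2] = 89 -> leaves = [24, 49, 89, 94]
  L0: [24, 49, 89, 94]
  L1: h(24,49)=(24*31+49)%997=793 h(89,94)=(89*31+94)%997=859 -> [793, 859]
  L2: h(793,859)=(793*31+859)%997=517 -> [517]
  root = 517 != target 502
Candidate A produces the target root.

Answer: A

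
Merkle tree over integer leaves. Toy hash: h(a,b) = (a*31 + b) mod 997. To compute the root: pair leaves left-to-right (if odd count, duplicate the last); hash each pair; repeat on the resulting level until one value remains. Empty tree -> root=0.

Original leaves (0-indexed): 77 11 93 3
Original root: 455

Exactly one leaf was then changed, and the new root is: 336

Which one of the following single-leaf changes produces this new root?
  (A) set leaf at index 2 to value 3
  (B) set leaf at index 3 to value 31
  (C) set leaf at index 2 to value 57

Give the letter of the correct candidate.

Original leaves: [77, 11, 93, 3]
Target new root: 336
Try each candidate change and compute the resulting root:
Candidate A: set leaf[2] = 3 -> leaves = [77, 11, 3, 3]
  L0: [77, 11, 3, 3]
  L1: h(77,11)=(77*31+11)%997=404 h(3,3)=(3*31+3)%997=96 -> [404, 96]
  L2: h(404,96)=(404*31+96)%997=656 -> [656]
  root = 656 != target 336
Candidate B: set leaf[3] = 31 -> leaves = [77, 11, 93, 31]
  L0: [77, 11, 93, 31]
  L1: h(77,11)=(77*31+11)%997=404 h(93,31)=(93*31+31)%997=920 -> [404, 920]
  L2: h(404,920)=(404*31+920)%997=483 -> [483]
  root = 483 != target 336
Candidate C: set leaf[2] = 57 -> leaves = [77, 11, 57, 3]
  L0: [77, 11, 57, 3]
  L1: h(77,11)=(77*31+11)%997=404 h(57,3)=(57*31+3)%997=773 -> [404, 773]
  L2: h(404,773)=(404*31+773)%997=336 -> [336]
  root = 336 == target 336  ** MATCH **
Candidate C produces the target root.

Answer: C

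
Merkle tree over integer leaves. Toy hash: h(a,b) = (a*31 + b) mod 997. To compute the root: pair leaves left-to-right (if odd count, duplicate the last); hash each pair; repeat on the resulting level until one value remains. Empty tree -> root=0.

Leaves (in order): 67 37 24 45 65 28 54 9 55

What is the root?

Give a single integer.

Answer: 410

Derivation:
L0: [67, 37, 24, 45, 65, 28, 54, 9, 55]
L1: h(67,37)=(67*31+37)%997=120 h(24,45)=(24*31+45)%997=789 h(65,28)=(65*31+28)%997=49 h(54,9)=(54*31+9)%997=686 h(55,55)=(55*31+55)%997=763 -> [120, 789, 49, 686, 763]
L2: h(120,789)=(120*31+789)%997=521 h(49,686)=(49*31+686)%997=211 h(763,763)=(763*31+763)%997=488 -> [521, 211, 488]
L3: h(521,211)=(521*31+211)%997=410 h(488,488)=(488*31+488)%997=661 -> [410, 661]
L4: h(410,661)=(410*31+661)%997=410 -> [410]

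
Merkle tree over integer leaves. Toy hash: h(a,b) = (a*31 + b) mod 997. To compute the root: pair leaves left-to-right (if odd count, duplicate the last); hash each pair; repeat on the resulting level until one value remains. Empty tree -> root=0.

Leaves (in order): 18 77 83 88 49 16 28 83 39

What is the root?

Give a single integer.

L0: [18, 77, 83, 88, 49, 16, 28, 83, 39]
L1: h(18,77)=(18*31+77)%997=635 h(83,88)=(83*31+88)%997=667 h(49,16)=(49*31+16)%997=538 h(28,83)=(28*31+83)%997=951 h(39,39)=(39*31+39)%997=251 -> [635, 667, 538, 951, 251]
L2: h(635,667)=(635*31+667)%997=412 h(538,951)=(538*31+951)%997=680 h(251,251)=(251*31+251)%997=56 -> [412, 680, 56]
L3: h(412,680)=(412*31+680)%997=491 h(56,56)=(56*31+56)%997=795 -> [491, 795]
L4: h(491,795)=(491*31+795)%997=64 -> [64]

Answer: 64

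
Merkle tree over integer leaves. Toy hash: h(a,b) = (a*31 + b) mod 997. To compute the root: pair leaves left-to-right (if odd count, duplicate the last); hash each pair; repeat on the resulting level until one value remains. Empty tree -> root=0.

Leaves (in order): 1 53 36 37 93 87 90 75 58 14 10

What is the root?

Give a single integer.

L0: [1, 53, 36, 37, 93, 87, 90, 75, 58, 14, 10]
L1: h(1,53)=(1*31+53)%997=84 h(36,37)=(36*31+37)%997=156 h(93,87)=(93*31+87)%997=976 h(90,75)=(90*31+75)%997=871 h(58,14)=(58*31+14)%997=815 h(10,10)=(10*31+10)%997=320 -> [84, 156, 976, 871, 815, 320]
L2: h(84,156)=(84*31+156)%997=766 h(976,871)=(976*31+871)%997=220 h(815,320)=(815*31+320)%997=660 -> [766, 220, 660]
L3: h(766,220)=(766*31+220)%997=38 h(660,660)=(660*31+660)%997=183 -> [38, 183]
L4: h(38,183)=(38*31+183)%997=364 -> [364]

Answer: 364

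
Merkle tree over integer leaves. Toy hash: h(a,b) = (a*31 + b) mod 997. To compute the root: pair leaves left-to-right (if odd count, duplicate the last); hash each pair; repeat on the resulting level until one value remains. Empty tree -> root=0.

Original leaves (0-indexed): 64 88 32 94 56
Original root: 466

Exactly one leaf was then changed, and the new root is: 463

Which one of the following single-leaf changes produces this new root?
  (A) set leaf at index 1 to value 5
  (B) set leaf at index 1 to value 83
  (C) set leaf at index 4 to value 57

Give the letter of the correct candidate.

Original leaves: [64, 88, 32, 94, 56]
Target new root: 463
Try each candidate change and compute the resulting root:
Candidate A: set leaf[1] = 5 -> leaves = [64, 5, 32, 94, 56]
  L0: [64, 5, 32, 94, 56]
  L1: h(64,5)=(64*31+5)%997=992 h(32,94)=(32*31+94)%997=89 h(56,56)=(56*31+56)%997=795 -> [992, 89, 795]
  L2: h(992,89)=(992*31+89)%997=931 h(795,795)=(795*31+795)%997=515 -> [931, 515]
  L3: h(931,515)=(931*31+515)%997=463 -> [463]
  root = 463 == target 463  ** MATCH **
Candidate B: set leaf[1] = 83 -> leaves = [64, 83, 32, 94, 56]
  L0: [64, 83, 32, 94, 56]
  L1: h(64,83)=(64*31+83)%997=73 h(32,94)=(32*31+94)%997=89 h(56,56)=(56*31+56)%997=795 -> [73, 89, 795]
  L2: h(73,89)=(73*31+89)%997=358 h(795,795)=(795*31+795)%997=515 -> [358, 515]
  L3: h(358,515)=(358*31+515)%997=646 -> [646]
  root = 646 != target 463
Candidate C: set leaf[4] = 57 -> leaves = [64, 88, 32, 94, 57]
  L0: [64, 88, 32, 94, 57]
  L1: h(64,88)=(64*31+88)%997=78 h(32,94)=(32*31+94)%997=89 h(57,57)=(57*31+57)%997=827 -> [78, 89, 827]
  L2: h(78,89)=(78*31+89)%997=513 h(827,827)=(827*31+827)%997=542 -> [513, 542]
  L3: h(513,542)=(513*31+542)%997=493 -> [493]
  root = 493 != target 463
Candidate A produces the target root.

Answer: A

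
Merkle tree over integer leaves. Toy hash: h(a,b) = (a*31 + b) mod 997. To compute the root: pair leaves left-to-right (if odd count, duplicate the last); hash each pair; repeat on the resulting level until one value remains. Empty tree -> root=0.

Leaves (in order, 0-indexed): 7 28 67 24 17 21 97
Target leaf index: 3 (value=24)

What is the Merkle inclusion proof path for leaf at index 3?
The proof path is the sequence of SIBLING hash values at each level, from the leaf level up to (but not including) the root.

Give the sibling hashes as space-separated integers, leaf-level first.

L0 (leaves): [7, 28, 67, 24, 17, 21, 97], target index=3
L1: h(7,28)=(7*31+28)%997=245 [pair 0] h(67,24)=(67*31+24)%997=107 [pair 1] h(17,21)=(17*31+21)%997=548 [pair 2] h(97,97)=(97*31+97)%997=113 [pair 3] -> [245, 107, 548, 113]
  Sibling for proof at L0: 67
L2: h(245,107)=(245*31+107)%997=723 [pair 0] h(548,113)=(548*31+113)%997=152 [pair 1] -> [723, 152]
  Sibling for proof at L1: 245
L3: h(723,152)=(723*31+152)%997=631 [pair 0] -> [631]
  Sibling for proof at L2: 152
Root: 631
Proof path (sibling hashes from leaf to root): [67, 245, 152]

Answer: 67 245 152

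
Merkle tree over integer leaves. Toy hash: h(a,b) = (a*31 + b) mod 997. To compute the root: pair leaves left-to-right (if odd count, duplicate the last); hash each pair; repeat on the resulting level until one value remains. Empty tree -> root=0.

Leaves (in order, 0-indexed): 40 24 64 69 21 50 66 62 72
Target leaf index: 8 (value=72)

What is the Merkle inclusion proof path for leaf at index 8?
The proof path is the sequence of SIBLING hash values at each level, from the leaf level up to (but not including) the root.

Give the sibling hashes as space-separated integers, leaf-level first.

L0 (leaves): [40, 24, 64, 69, 21, 50, 66, 62, 72], target index=8
L1: h(40,24)=(40*31+24)%997=267 [pair 0] h(64,69)=(64*31+69)%997=59 [pair 1] h(21,50)=(21*31+50)%997=701 [pair 2] h(66,62)=(66*31+62)%997=114 [pair 3] h(72,72)=(72*31+72)%997=310 [pair 4] -> [267, 59, 701, 114, 310]
  Sibling for proof at L0: 72
L2: h(267,59)=(267*31+59)%997=360 [pair 0] h(701,114)=(701*31+114)%997=908 [pair 1] h(310,310)=(310*31+310)%997=947 [pair 2] -> [360, 908, 947]
  Sibling for proof at L1: 310
L3: h(360,908)=(360*31+908)%997=104 [pair 0] h(947,947)=(947*31+947)%997=394 [pair 1] -> [104, 394]
  Sibling for proof at L2: 947
L4: h(104,394)=(104*31+394)%997=627 [pair 0] -> [627]
  Sibling for proof at L3: 104
Root: 627
Proof path (sibling hashes from leaf to root): [72, 310, 947, 104]

Answer: 72 310 947 104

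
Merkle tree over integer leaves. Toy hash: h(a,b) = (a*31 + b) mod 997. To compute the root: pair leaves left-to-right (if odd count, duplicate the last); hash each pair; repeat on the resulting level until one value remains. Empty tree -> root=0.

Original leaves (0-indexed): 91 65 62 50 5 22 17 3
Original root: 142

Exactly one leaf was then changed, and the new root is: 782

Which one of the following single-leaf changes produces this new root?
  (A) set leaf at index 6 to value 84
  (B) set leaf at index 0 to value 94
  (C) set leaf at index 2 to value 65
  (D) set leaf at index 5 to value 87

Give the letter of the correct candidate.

Answer: B

Derivation:
Original leaves: [91, 65, 62, 50, 5, 22, 17, 3]
Target new root: 782
Try each candidate change and compute the resulting root:
Candidate A: set leaf[6] = 84 -> leaves = [91, 65, 62, 50, 5, 22, 84, 3]
  L0: [91, 65, 62, 50, 5, 22, 84, 3]
  L1: h(91,65)=(91*31+65)%997=892 h(62,50)=(62*31+50)%997=975 h(5,22)=(5*31+22)%997=177 h(84,3)=(84*31+3)%997=613 -> [892, 975, 177, 613]
  L2: h(892,975)=(892*31+975)%997=711 h(177,613)=(177*31+613)%997=118 -> [711, 118]
  L3: h(711,118)=(711*31+118)%997=225 -> [225]
  root = 225 != target 782
Candidate B: set leaf[0] = 94 -> leaves = [94, 65, 62, 50, 5, 22, 17, 3]
  L0: [94, 65, 62, 50, 5, 22, 17, 3]
  L1: h(94,65)=(94*31+65)%997=985 h(62,50)=(62*31+50)%997=975 h(5,22)=(5*31+22)%997=177 h(17,3)=(17*31+3)%997=530 -> [985, 975, 177, 530]
  L2: h(985,975)=(985*31+975)%997=603 h(177,530)=(177*31+530)%997=35 -> [603, 35]
  L3: h(603,35)=(603*31+35)%997=782 -> [782]
  root = 782 == target 782  ** MATCH **
Candidate C: set leaf[2] = 65 -> leaves = [91, 65, 65, 50, 5, 22, 17, 3]
  L0: [91, 65, 65, 50, 5, 22, 17, 3]
  L1: h(91,65)=(91*31+65)%997=892 h(65,50)=(65*31+50)%997=71 h(5,22)=(5*31+22)%997=177 h(17,3)=(17*31+3)%997=530 -> [892, 71, 177, 530]
  L2: h(892,71)=(892*31+71)%997=804 h(177,530)=(177*31+530)%997=35 -> [804, 35]
  L3: h(804,35)=(804*31+35)%997=34 -> [34]
  root = 34 != target 782
Candidate D: set leaf[5] = 87 -> leaves = [91, 65, 62, 50, 5, 87, 17, 3]
  L0: [91, 65, 62, 50, 5, 87, 17, 3]
  L1: h(91,65)=(91*31+65)%997=892 h(62,50)=(62*31+50)%997=975 h(5,87)=(5*31+87)%997=242 h(17,3)=(17*31+3)%997=530 -> [892, 975, 242, 530]
  L2: h(892,975)=(892*31+975)%997=711 h(242,530)=(242*31+530)%997=56 -> [711, 56]
  L3: h(711,56)=(711*31+56)%997=163 -> [163]
  root = 163 != target 782
Candidate B produces the target root.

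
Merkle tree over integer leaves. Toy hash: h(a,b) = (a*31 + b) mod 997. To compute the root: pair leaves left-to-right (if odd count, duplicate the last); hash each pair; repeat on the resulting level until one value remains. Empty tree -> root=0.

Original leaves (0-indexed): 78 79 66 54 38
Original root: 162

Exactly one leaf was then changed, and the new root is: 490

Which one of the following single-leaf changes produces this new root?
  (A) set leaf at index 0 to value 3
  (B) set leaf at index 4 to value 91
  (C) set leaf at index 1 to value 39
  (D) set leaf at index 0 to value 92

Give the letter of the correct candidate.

Answer: D

Derivation:
Original leaves: [78, 79, 66, 54, 38]
Target new root: 490
Try each candidate change and compute the resulting root:
Candidate A: set leaf[0] = 3 -> leaves = [3, 79, 66, 54, 38]
  L0: [3, 79, 66, 54, 38]
  L1: h(3,79)=(3*31+79)%997=172 h(66,54)=(66*31+54)%997=106 h(38,38)=(38*31+38)%997=219 -> [172, 106, 219]
  L2: h(172,106)=(172*31+106)%997=453 h(219,219)=(219*31+219)%997=29 -> [453, 29]
  L3: h(453,29)=(453*31+29)%997=114 -> [114]
  root = 114 != target 490
Candidate B: set leaf[4] = 91 -> leaves = [78, 79, 66, 54, 91]
  L0: [78, 79, 66, 54, 91]
  L1: h(78,79)=(78*31+79)%997=503 h(66,54)=(66*31+54)%997=106 h(91,91)=(91*31+91)%997=918 -> [503, 106, 918]
  L2: h(503,106)=(503*31+106)%997=744 h(918,918)=(918*31+918)%997=463 -> [744, 463]
  L3: h(744,463)=(744*31+463)%997=596 -> [596]
  root = 596 != target 490
Candidate C: set leaf[1] = 39 -> leaves = [78, 39, 66, 54, 38]
  L0: [78, 39, 66, 54, 38]
  L1: h(78,39)=(78*31+39)%997=463 h(66,54)=(66*31+54)%997=106 h(38,38)=(38*31+38)%997=219 -> [463, 106, 219]
  L2: h(463,106)=(463*31+106)%997=501 h(219,219)=(219*31+219)%997=29 -> [501, 29]
  L3: h(501,29)=(501*31+29)%997=605 -> [605]
  root = 605 != target 490
Candidate D: set leaf[0] = 92 -> leaves = [92, 79, 66, 54, 38]
  L0: [92, 79, 66, 54, 38]
  L1: h(92,79)=(92*31+79)%997=937 h(66,54)=(66*31+54)%997=106 h(38,38)=(38*31+38)%997=219 -> [937, 106, 219]
  L2: h(937,106)=(937*31+106)%997=240 h(219,219)=(219*31+219)%997=29 -> [240, 29]
  L3: h(240,29)=(240*31+29)%997=490 -> [490]
  root = 490 == target 490  ** MATCH **
Candidate D produces the target root.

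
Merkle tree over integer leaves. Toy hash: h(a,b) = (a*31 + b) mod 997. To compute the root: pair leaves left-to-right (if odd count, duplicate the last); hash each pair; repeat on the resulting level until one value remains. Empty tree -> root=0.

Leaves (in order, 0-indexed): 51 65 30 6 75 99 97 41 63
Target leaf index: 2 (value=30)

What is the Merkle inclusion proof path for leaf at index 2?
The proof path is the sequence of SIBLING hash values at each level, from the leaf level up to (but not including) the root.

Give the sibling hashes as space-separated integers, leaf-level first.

Answer: 6 649 426 594

Derivation:
L0 (leaves): [51, 65, 30, 6, 75, 99, 97, 41, 63], target index=2
L1: h(51,65)=(51*31+65)%997=649 [pair 0] h(30,6)=(30*31+6)%997=936 [pair 1] h(75,99)=(75*31+99)%997=430 [pair 2] h(97,41)=(97*31+41)%997=57 [pair 3] h(63,63)=(63*31+63)%997=22 [pair 4] -> [649, 936, 430, 57, 22]
  Sibling for proof at L0: 6
L2: h(649,936)=(649*31+936)%997=118 [pair 0] h(430,57)=(430*31+57)%997=426 [pair 1] h(22,22)=(22*31+22)%997=704 [pair 2] -> [118, 426, 704]
  Sibling for proof at L1: 649
L3: h(118,426)=(118*31+426)%997=96 [pair 0] h(704,704)=(704*31+704)%997=594 [pair 1] -> [96, 594]
  Sibling for proof at L2: 426
L4: h(96,594)=(96*31+594)%997=579 [pair 0] -> [579]
  Sibling for proof at L3: 594
Root: 579
Proof path (sibling hashes from leaf to root): [6, 649, 426, 594]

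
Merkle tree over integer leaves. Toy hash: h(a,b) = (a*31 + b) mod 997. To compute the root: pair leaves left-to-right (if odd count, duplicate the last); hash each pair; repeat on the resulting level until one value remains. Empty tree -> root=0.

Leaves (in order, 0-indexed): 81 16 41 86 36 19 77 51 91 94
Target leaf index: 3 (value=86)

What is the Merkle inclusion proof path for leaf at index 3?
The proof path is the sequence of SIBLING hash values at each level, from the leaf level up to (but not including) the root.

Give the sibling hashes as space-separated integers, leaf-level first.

Answer: 41 533 734 939

Derivation:
L0 (leaves): [81, 16, 41, 86, 36, 19, 77, 51, 91, 94], target index=3
L1: h(81,16)=(81*31+16)%997=533 [pair 0] h(41,86)=(41*31+86)%997=360 [pair 1] h(36,19)=(36*31+19)%997=138 [pair 2] h(77,51)=(77*31+51)%997=444 [pair 3] h(91,94)=(91*31+94)%997=921 [pair 4] -> [533, 360, 138, 444, 921]
  Sibling for proof at L0: 41
L2: h(533,360)=(533*31+360)%997=931 [pair 0] h(138,444)=(138*31+444)%997=734 [pair 1] h(921,921)=(921*31+921)%997=559 [pair 2] -> [931, 734, 559]
  Sibling for proof at L1: 533
L3: h(931,734)=(931*31+734)%997=682 [pair 0] h(559,559)=(559*31+559)%997=939 [pair 1] -> [682, 939]
  Sibling for proof at L2: 734
L4: h(682,939)=(682*31+939)%997=147 [pair 0] -> [147]
  Sibling for proof at L3: 939
Root: 147
Proof path (sibling hashes from leaf to root): [41, 533, 734, 939]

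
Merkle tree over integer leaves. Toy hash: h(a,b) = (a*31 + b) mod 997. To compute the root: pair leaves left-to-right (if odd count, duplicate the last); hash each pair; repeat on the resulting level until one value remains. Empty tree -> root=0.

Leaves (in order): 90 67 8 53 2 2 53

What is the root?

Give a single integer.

L0: [90, 67, 8, 53, 2, 2, 53]
L1: h(90,67)=(90*31+67)%997=863 h(8,53)=(8*31+53)%997=301 h(2,2)=(2*31+2)%997=64 h(53,53)=(53*31+53)%997=699 -> [863, 301, 64, 699]
L2: h(863,301)=(863*31+301)%997=135 h(64,699)=(64*31+699)%997=689 -> [135, 689]
L3: h(135,689)=(135*31+689)%997=886 -> [886]

Answer: 886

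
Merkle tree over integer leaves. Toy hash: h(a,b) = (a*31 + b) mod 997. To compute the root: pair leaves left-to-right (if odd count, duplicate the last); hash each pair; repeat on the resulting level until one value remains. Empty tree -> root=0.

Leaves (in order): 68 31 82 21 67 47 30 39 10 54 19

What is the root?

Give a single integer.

L0: [68, 31, 82, 21, 67, 47, 30, 39, 10, 54, 19]
L1: h(68,31)=(68*31+31)%997=145 h(82,21)=(82*31+21)%997=569 h(67,47)=(67*31+47)%997=130 h(30,39)=(30*31+39)%997=969 h(10,54)=(10*31+54)%997=364 h(19,19)=(19*31+19)%997=608 -> [145, 569, 130, 969, 364, 608]
L2: h(145,569)=(145*31+569)%997=79 h(130,969)=(130*31+969)%997=14 h(364,608)=(364*31+608)%997=925 -> [79, 14, 925]
L3: h(79,14)=(79*31+14)%997=469 h(925,925)=(925*31+925)%997=687 -> [469, 687]
L4: h(469,687)=(469*31+687)%997=271 -> [271]

Answer: 271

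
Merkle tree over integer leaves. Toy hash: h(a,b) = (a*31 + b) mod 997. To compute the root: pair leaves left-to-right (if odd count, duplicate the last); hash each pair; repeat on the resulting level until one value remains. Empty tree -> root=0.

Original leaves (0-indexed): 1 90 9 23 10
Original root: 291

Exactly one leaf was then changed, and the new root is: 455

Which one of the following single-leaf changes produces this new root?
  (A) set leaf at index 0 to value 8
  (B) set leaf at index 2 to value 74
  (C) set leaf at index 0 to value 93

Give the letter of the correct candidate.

Answer: A

Derivation:
Original leaves: [1, 90, 9, 23, 10]
Target new root: 455
Try each candidate change and compute the resulting root:
Candidate A: set leaf[0] = 8 -> leaves = [8, 90, 9, 23, 10]
  L0: [8, 90, 9, 23, 10]
  L1: h(8,90)=(8*31+90)%997=338 h(9,23)=(9*31+23)%997=302 h(10,10)=(10*31+10)%997=320 -> [338, 302, 320]
  L2: h(338,302)=(338*31+302)%997=810 h(320,320)=(320*31+320)%997=270 -> [810, 270]
  L3: h(810,270)=(810*31+270)%997=455 -> [455]
  root = 455 == target 455  ** MATCH **
Candidate B: set leaf[2] = 74 -> leaves = [1, 90, 74, 23, 10]
  L0: [1, 90, 74, 23, 10]
  L1: h(1,90)=(1*31+90)%997=121 h(74,23)=(74*31+23)%997=323 h(10,10)=(10*31+10)%997=320 -> [121, 323, 320]
  L2: h(121,323)=(121*31+323)%997=86 h(320,320)=(320*31+320)%997=270 -> [86, 270]
  L3: h(86,270)=(86*31+270)%997=942 -> [942]
  root = 942 != target 455
Candidate C: set leaf[0] = 93 -> leaves = [93, 90, 9, 23, 10]
  L0: [93, 90, 9, 23, 10]
  L1: h(93,90)=(93*31+90)%997=979 h(9,23)=(9*31+23)%997=302 h(10,10)=(10*31+10)%997=320 -> [979, 302, 320]
  L2: h(979,302)=(979*31+302)%997=741 h(320,320)=(320*31+320)%997=270 -> [741, 270]
  L3: h(741,270)=(741*31+270)%997=310 -> [310]
  root = 310 != target 455
Candidate A produces the target root.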